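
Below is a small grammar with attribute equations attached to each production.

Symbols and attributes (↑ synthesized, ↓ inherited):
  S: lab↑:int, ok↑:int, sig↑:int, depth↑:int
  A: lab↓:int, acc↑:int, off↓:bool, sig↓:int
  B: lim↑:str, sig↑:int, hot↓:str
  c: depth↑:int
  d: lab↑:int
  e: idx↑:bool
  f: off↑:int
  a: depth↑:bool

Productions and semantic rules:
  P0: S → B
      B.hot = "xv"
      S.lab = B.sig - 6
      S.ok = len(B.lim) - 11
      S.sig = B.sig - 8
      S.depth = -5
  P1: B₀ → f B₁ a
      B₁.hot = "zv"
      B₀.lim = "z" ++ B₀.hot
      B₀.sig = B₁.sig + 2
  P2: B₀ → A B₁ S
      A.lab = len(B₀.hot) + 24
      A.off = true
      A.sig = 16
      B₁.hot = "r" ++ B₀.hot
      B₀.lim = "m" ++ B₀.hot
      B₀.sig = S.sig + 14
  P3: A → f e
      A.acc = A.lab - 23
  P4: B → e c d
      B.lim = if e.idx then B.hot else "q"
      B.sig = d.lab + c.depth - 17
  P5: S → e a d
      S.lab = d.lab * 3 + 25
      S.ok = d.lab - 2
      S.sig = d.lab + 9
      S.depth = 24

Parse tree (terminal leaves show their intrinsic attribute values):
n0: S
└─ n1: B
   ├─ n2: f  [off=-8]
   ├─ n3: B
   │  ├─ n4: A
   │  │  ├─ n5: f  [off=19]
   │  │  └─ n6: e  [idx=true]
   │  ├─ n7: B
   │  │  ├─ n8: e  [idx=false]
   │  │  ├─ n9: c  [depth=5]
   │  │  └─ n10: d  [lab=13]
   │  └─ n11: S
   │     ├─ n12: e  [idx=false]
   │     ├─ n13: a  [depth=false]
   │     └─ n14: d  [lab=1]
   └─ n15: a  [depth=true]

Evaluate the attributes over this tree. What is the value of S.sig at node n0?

1. n1.hot = "xv"  ["xv"]
2. n2.off = -8  [terminal]
3. n3.hot = "zv"  ["zv"]
4. n4.lab = 26  [len(B₀.hot) + 24]
5. n4.off = true  [true]
6. n4.sig = 16  [16]
7. n5.off = 19  [terminal]
8. n6.idx = true  [terminal]
9. n4.acc = 3  [A.lab - 23]
10. n7.hot = "rzv"  ["r" ++ B₀.hot]
11. n8.idx = false  [terminal]
12. n9.depth = 5  [terminal]
13. n10.lab = 13  [terminal]
14. n7.lim = "q"  [if e.idx then B.hot else "q"]
15. n7.sig = 1  [d.lab + c.depth - 17]
16. n12.idx = false  [terminal]
17. n13.depth = false  [terminal]
18. n14.lab = 1  [terminal]
19. n11.lab = 28  [d.lab * 3 + 25]
20. n11.ok = -1  [d.lab - 2]
21. n11.sig = 10  [d.lab + 9]
22. n11.depth = 24  [24]
23. n3.lim = "mzv"  ["m" ++ B₀.hot]
24. n3.sig = 24  [S.sig + 14]
25. n15.depth = true  [terminal]
26. n1.lim = "zxv"  ["z" ++ B₀.hot]
27. n1.sig = 26  [B₁.sig + 2]
28. n0.lab = 20  [B.sig - 6]
29. n0.ok = -8  [len(B.lim) - 11]
30. n0.sig = 18  [B.sig - 8]
31. n0.depth = -5  [-5]

18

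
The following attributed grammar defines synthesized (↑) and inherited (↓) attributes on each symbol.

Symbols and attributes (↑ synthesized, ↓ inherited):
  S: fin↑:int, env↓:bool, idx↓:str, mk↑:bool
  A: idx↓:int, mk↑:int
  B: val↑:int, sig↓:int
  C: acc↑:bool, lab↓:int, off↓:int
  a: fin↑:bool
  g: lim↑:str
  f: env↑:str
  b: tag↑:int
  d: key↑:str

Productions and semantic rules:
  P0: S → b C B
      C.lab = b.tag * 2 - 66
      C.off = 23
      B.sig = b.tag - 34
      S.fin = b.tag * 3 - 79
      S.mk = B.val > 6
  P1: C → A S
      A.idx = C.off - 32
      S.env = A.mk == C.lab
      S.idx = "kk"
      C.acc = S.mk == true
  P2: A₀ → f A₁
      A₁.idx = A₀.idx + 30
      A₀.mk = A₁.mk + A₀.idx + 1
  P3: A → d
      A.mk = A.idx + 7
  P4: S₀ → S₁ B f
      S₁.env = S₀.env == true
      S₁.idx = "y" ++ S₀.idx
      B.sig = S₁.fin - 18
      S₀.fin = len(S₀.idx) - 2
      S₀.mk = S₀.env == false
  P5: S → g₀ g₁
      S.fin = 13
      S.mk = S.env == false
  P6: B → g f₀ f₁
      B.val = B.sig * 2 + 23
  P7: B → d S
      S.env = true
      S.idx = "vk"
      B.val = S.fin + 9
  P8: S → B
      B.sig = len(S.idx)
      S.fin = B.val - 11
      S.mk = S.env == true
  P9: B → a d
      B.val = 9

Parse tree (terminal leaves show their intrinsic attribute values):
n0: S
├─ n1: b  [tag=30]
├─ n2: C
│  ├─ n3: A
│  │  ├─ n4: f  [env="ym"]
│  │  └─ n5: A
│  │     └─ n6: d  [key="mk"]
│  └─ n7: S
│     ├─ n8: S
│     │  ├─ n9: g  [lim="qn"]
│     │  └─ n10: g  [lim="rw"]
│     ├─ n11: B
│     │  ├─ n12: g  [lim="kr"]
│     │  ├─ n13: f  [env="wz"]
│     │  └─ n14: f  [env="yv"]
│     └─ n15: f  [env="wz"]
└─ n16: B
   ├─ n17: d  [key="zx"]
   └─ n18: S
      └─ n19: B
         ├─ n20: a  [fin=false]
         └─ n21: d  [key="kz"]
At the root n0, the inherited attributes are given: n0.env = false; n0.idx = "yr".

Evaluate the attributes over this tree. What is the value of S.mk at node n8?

true

1. n0.env = false  [given at root]
2. n0.idx = "yr"  [given at root]
3. n1.tag = 30  [terminal]
4. n2.lab = -6  [b.tag * 2 - 66]
5. n2.off = 23  [23]
6. n3.idx = -9  [C.off - 32]
7. n4.env = "ym"  [terminal]
8. n5.idx = 21  [A₀.idx + 30]
9. n6.key = "mk"  [terminal]
10. n5.mk = 28  [A.idx + 7]
11. n3.mk = 20  [A₁.mk + A₀.idx + 1]
12. n7.env = false  [A.mk == C.lab]
13. n7.idx = "kk"  ["kk"]
14. n8.env = false  [S₀.env == true]
15. n8.idx = "ykk"  ["y" ++ S₀.idx]
16. n9.lim = "qn"  [terminal]
17. n10.lim = "rw"  [terminal]
18. n8.fin = 13  [13]
19. n8.mk = true  [S.env == false]
20. n11.sig = -5  [S₁.fin - 18]
21. n12.lim = "kr"  [terminal]
22. n13.env = "wz"  [terminal]
23. n14.env = "yv"  [terminal]
24. n11.val = 13  [B.sig * 2 + 23]
25. n15.env = "wz"  [terminal]
26. n7.fin = 0  [len(S₀.idx) - 2]
27. n7.mk = true  [S₀.env == false]
28. n2.acc = true  [S.mk == true]
29. n16.sig = -4  [b.tag - 34]
30. n17.key = "zx"  [terminal]
31. n18.env = true  [true]
32. n18.idx = "vk"  ["vk"]
33. n19.sig = 2  [len(S.idx)]
34. n20.fin = false  [terminal]
35. n21.key = "kz"  [terminal]
36. n19.val = 9  [9]
37. n18.fin = -2  [B.val - 11]
38. n18.mk = true  [S.env == true]
39. n16.val = 7  [S.fin + 9]
40. n0.fin = 11  [b.tag * 3 - 79]
41. n0.mk = true  [B.val > 6]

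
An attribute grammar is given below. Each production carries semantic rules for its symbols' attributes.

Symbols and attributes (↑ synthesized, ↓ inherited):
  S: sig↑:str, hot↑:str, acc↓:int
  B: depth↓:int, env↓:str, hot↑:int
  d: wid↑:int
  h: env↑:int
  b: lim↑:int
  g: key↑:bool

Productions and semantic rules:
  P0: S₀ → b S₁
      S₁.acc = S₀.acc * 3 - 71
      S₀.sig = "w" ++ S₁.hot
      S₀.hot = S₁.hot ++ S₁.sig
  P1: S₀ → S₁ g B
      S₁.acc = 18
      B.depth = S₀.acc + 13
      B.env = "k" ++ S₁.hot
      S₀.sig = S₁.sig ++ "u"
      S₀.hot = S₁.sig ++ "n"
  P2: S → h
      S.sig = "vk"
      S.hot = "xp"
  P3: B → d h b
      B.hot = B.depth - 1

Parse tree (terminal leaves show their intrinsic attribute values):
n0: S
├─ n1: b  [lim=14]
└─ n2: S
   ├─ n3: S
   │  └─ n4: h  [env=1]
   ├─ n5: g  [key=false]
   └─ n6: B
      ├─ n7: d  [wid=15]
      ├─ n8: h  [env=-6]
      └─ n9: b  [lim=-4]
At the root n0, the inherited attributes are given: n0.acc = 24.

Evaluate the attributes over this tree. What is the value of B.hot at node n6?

13

1. n0.acc = 24  [given at root]
2. n1.lim = 14  [terminal]
3. n2.acc = 1  [S₀.acc * 3 - 71]
4. n3.acc = 18  [18]
5. n4.env = 1  [terminal]
6. n3.sig = "vk"  ["vk"]
7. n3.hot = "xp"  ["xp"]
8. n5.key = false  [terminal]
9. n6.depth = 14  [S₀.acc + 13]
10. n6.env = "kxp"  ["k" ++ S₁.hot]
11. n7.wid = 15  [terminal]
12. n8.env = -6  [terminal]
13. n9.lim = -4  [terminal]
14. n6.hot = 13  [B.depth - 1]
15. n2.sig = "vku"  [S₁.sig ++ "u"]
16. n2.hot = "vkn"  [S₁.sig ++ "n"]
17. n0.sig = "wvkn"  ["w" ++ S₁.hot]
18. n0.hot = "vknvku"  [S₁.hot ++ S₁.sig]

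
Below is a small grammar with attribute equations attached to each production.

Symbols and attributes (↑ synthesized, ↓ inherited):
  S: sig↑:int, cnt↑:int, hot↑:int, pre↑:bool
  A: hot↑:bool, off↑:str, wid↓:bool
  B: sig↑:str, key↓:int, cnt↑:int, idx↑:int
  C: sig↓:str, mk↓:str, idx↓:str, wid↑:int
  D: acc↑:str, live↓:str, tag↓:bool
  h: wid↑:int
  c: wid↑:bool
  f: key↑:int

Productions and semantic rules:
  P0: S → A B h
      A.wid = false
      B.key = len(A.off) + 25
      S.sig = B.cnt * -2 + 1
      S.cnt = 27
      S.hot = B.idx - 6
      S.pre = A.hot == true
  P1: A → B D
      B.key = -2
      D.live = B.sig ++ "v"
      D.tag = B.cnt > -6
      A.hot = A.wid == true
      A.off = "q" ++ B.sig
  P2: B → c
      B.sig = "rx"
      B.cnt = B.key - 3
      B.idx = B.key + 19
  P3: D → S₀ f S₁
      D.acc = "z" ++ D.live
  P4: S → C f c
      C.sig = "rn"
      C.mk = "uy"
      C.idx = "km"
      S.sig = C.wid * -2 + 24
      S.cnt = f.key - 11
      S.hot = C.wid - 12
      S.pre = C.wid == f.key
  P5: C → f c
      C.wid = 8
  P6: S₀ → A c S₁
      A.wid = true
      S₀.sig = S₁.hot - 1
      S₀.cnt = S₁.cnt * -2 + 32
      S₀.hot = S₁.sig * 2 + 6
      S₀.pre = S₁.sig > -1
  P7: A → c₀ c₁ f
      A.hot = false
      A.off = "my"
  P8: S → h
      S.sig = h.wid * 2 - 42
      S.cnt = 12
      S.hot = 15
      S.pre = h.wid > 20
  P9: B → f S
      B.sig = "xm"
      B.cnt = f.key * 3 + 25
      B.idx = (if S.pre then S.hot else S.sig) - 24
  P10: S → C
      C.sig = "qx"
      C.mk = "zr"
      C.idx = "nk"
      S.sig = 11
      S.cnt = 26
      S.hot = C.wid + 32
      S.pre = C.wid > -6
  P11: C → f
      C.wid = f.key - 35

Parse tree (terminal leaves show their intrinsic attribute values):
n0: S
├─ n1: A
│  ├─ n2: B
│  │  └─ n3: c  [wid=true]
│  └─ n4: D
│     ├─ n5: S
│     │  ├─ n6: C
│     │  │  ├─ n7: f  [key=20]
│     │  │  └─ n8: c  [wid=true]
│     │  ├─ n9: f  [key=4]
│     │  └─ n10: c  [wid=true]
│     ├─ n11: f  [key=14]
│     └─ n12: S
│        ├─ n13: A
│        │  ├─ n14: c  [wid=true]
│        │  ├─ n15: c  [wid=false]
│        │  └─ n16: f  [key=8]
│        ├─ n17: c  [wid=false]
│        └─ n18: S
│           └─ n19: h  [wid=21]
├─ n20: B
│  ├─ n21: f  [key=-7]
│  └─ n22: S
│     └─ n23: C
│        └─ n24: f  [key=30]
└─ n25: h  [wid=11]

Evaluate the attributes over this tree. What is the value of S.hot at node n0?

-3

1. n1.wid = false  [false]
2. n2.key = -2  [-2]
3. n3.wid = true  [terminal]
4. n2.sig = "rx"  ["rx"]
5. n2.cnt = -5  [B.key - 3]
6. n2.idx = 17  [B.key + 19]
7. n4.live = "rxv"  [B.sig ++ "v"]
8. n4.tag = true  [B.cnt > -6]
9. n6.sig = "rn"  ["rn"]
10. n6.mk = "uy"  ["uy"]
11. n6.idx = "km"  ["km"]
12. n7.key = 20  [terminal]
13. n8.wid = true  [terminal]
14. n6.wid = 8  [8]
15. n9.key = 4  [terminal]
16. n10.wid = true  [terminal]
17. n5.sig = 8  [C.wid * -2 + 24]
18. n5.cnt = -7  [f.key - 11]
19. n5.hot = -4  [C.wid - 12]
20. n5.pre = false  [C.wid == f.key]
21. n11.key = 14  [terminal]
22. n13.wid = true  [true]
23. n14.wid = true  [terminal]
24. n15.wid = false  [terminal]
25. n16.key = 8  [terminal]
26. n13.hot = false  [false]
27. n13.off = "my"  ["my"]
28. n17.wid = false  [terminal]
29. n19.wid = 21  [terminal]
30. n18.sig = 0  [h.wid * 2 - 42]
31. n18.cnt = 12  [12]
32. n18.hot = 15  [15]
33. n18.pre = true  [h.wid > 20]
34. n12.sig = 14  [S₁.hot - 1]
35. n12.cnt = 8  [S₁.cnt * -2 + 32]
36. n12.hot = 6  [S₁.sig * 2 + 6]
37. n12.pre = true  [S₁.sig > -1]
38. n4.acc = "zrxv"  ["z" ++ D.live]
39. n1.hot = false  [A.wid == true]
40. n1.off = "qrx"  ["q" ++ B.sig]
41. n20.key = 28  [len(A.off) + 25]
42. n21.key = -7  [terminal]
43. n23.sig = "qx"  ["qx"]
44. n23.mk = "zr"  ["zr"]
45. n23.idx = "nk"  ["nk"]
46. n24.key = 30  [terminal]
47. n23.wid = -5  [f.key - 35]
48. n22.sig = 11  [11]
49. n22.cnt = 26  [26]
50. n22.hot = 27  [C.wid + 32]
51. n22.pre = true  [C.wid > -6]
52. n20.sig = "xm"  ["xm"]
53. n20.cnt = 4  [f.key * 3 + 25]
54. n20.idx = 3  [(if S.pre then S.hot else S.sig) - 24]
55. n25.wid = 11  [terminal]
56. n0.sig = -7  [B.cnt * -2 + 1]
57. n0.cnt = 27  [27]
58. n0.hot = -3  [B.idx - 6]
59. n0.pre = false  [A.hot == true]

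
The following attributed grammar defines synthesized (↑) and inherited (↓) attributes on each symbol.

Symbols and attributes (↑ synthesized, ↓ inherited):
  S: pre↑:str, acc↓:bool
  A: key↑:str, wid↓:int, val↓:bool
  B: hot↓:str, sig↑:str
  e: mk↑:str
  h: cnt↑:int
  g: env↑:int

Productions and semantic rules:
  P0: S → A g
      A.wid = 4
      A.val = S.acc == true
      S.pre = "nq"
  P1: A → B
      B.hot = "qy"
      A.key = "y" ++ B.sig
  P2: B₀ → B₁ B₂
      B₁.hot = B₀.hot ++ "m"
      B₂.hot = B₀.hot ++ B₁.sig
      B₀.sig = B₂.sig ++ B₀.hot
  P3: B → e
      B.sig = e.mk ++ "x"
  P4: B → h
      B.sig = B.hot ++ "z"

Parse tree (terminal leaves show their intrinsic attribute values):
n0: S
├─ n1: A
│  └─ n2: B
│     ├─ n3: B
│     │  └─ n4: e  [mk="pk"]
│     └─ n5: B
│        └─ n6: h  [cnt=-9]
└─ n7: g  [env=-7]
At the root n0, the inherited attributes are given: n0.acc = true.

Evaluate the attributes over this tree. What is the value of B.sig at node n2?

"qypkxzqy"

1. n0.acc = true  [given at root]
2. n1.wid = 4  [4]
3. n1.val = true  [S.acc == true]
4. n2.hot = "qy"  ["qy"]
5. n3.hot = "qym"  [B₀.hot ++ "m"]
6. n4.mk = "pk"  [terminal]
7. n3.sig = "pkx"  [e.mk ++ "x"]
8. n5.hot = "qypkx"  [B₀.hot ++ B₁.sig]
9. n6.cnt = -9  [terminal]
10. n5.sig = "qypkxz"  [B.hot ++ "z"]
11. n2.sig = "qypkxzqy"  [B₂.sig ++ B₀.hot]
12. n1.key = "yqypkxzqy"  ["y" ++ B.sig]
13. n7.env = -7  [terminal]
14. n0.pre = "nq"  ["nq"]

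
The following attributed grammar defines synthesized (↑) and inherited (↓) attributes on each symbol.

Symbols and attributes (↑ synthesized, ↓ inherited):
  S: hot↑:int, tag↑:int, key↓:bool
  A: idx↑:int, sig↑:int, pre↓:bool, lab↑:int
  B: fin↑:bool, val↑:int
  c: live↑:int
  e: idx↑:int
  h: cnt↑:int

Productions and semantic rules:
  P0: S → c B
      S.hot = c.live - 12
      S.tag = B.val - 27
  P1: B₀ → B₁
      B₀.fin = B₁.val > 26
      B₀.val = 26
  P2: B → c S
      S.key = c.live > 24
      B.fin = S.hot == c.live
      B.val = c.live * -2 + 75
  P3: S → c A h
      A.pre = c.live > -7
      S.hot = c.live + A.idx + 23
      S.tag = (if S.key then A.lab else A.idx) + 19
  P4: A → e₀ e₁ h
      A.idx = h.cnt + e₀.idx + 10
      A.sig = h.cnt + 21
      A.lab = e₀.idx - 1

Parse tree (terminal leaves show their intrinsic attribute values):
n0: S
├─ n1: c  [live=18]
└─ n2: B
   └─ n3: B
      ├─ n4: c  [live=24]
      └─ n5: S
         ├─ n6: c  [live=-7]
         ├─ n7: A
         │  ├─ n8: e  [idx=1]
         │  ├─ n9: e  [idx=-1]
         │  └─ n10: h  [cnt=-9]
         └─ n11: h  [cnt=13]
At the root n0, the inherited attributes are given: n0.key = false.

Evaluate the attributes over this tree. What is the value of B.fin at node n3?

false

1. n0.key = false  [given at root]
2. n1.live = 18  [terminal]
3. n4.live = 24  [terminal]
4. n5.key = false  [c.live > 24]
5. n6.live = -7  [terminal]
6. n7.pre = false  [c.live > -7]
7. n8.idx = 1  [terminal]
8. n9.idx = -1  [terminal]
9. n10.cnt = -9  [terminal]
10. n7.idx = 2  [h.cnt + e₀.idx + 10]
11. n7.sig = 12  [h.cnt + 21]
12. n7.lab = 0  [e₀.idx - 1]
13. n11.cnt = 13  [terminal]
14. n5.hot = 18  [c.live + A.idx + 23]
15. n5.tag = 21  [(if S.key then A.lab else A.idx) + 19]
16. n3.fin = false  [S.hot == c.live]
17. n3.val = 27  [c.live * -2 + 75]
18. n2.fin = true  [B₁.val > 26]
19. n2.val = 26  [26]
20. n0.hot = 6  [c.live - 12]
21. n0.tag = -1  [B.val - 27]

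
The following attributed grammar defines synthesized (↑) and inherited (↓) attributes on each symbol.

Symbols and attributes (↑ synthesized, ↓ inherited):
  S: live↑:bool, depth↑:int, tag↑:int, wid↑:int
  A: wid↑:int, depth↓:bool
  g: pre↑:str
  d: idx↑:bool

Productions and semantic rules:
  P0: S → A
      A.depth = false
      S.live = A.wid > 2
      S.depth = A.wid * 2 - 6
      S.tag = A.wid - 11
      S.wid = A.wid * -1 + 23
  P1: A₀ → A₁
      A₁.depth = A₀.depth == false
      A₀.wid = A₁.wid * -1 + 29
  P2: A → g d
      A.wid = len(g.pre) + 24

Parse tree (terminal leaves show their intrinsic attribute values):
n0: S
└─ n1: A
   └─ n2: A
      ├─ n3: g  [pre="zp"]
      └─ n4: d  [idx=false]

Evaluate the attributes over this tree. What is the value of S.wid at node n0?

20

1. n1.depth = false  [false]
2. n2.depth = true  [A₀.depth == false]
3. n3.pre = "zp"  [terminal]
4. n4.idx = false  [terminal]
5. n2.wid = 26  [len(g.pre) + 24]
6. n1.wid = 3  [A₁.wid * -1 + 29]
7. n0.live = true  [A.wid > 2]
8. n0.depth = 0  [A.wid * 2 - 6]
9. n0.tag = -8  [A.wid - 11]
10. n0.wid = 20  [A.wid * -1 + 23]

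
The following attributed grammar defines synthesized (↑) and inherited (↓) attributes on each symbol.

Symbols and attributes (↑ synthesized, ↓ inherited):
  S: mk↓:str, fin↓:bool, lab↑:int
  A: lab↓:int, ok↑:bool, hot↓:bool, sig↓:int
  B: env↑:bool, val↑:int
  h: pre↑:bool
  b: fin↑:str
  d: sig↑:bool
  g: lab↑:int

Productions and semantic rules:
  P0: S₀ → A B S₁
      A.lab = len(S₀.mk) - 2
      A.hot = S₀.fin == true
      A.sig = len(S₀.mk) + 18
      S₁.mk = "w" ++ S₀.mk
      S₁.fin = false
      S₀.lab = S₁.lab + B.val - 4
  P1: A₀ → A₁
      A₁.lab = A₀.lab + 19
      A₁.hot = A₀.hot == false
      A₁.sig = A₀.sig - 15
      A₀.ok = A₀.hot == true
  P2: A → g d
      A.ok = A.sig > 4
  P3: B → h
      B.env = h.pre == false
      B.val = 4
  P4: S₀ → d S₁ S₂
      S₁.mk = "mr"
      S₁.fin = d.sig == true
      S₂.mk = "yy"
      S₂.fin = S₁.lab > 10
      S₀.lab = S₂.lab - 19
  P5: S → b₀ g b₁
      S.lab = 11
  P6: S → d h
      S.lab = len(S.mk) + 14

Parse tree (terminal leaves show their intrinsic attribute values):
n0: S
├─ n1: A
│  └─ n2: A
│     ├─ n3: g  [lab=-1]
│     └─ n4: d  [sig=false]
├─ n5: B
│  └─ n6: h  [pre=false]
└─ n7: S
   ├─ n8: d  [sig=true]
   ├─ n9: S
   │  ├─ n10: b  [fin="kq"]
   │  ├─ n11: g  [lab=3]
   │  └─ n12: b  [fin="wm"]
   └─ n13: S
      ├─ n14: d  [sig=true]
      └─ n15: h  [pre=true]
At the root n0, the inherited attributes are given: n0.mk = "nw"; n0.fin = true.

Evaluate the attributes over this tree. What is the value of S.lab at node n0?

1. n0.mk = "nw"  [given at root]
2. n0.fin = true  [given at root]
3. n1.lab = 0  [len(S₀.mk) - 2]
4. n1.hot = true  [S₀.fin == true]
5. n1.sig = 20  [len(S₀.mk) + 18]
6. n2.lab = 19  [A₀.lab + 19]
7. n2.hot = false  [A₀.hot == false]
8. n2.sig = 5  [A₀.sig - 15]
9. n3.lab = -1  [terminal]
10. n4.sig = false  [terminal]
11. n2.ok = true  [A.sig > 4]
12. n1.ok = true  [A₀.hot == true]
13. n6.pre = false  [terminal]
14. n5.env = true  [h.pre == false]
15. n5.val = 4  [4]
16. n7.mk = "wnw"  ["w" ++ S₀.mk]
17. n7.fin = false  [false]
18. n8.sig = true  [terminal]
19. n9.mk = "mr"  ["mr"]
20. n9.fin = true  [d.sig == true]
21. n10.fin = "kq"  [terminal]
22. n11.lab = 3  [terminal]
23. n12.fin = "wm"  [terminal]
24. n9.lab = 11  [11]
25. n13.mk = "yy"  ["yy"]
26. n13.fin = true  [S₁.lab > 10]
27. n14.sig = true  [terminal]
28. n15.pre = true  [terminal]
29. n13.lab = 16  [len(S.mk) + 14]
30. n7.lab = -3  [S₂.lab - 19]
31. n0.lab = -3  [S₁.lab + B.val - 4]

-3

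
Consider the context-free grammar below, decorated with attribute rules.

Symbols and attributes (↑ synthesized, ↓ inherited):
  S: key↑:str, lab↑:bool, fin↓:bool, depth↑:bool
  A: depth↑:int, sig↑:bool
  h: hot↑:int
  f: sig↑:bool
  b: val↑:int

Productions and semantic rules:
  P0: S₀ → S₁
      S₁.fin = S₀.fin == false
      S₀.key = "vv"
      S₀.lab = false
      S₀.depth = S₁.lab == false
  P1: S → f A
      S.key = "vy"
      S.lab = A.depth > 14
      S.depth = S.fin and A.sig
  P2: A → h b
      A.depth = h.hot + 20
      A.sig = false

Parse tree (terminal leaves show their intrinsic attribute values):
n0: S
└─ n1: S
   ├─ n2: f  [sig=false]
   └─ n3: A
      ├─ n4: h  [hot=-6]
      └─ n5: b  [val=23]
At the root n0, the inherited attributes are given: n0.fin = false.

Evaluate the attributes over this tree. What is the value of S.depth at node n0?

1. n0.fin = false  [given at root]
2. n1.fin = true  [S₀.fin == false]
3. n2.sig = false  [terminal]
4. n4.hot = -6  [terminal]
5. n5.val = 23  [terminal]
6. n3.depth = 14  [h.hot + 20]
7. n3.sig = false  [false]
8. n1.key = "vy"  ["vy"]
9. n1.lab = false  [A.depth > 14]
10. n1.depth = false  [S.fin and A.sig]
11. n0.key = "vv"  ["vv"]
12. n0.lab = false  [false]
13. n0.depth = true  [S₁.lab == false]

true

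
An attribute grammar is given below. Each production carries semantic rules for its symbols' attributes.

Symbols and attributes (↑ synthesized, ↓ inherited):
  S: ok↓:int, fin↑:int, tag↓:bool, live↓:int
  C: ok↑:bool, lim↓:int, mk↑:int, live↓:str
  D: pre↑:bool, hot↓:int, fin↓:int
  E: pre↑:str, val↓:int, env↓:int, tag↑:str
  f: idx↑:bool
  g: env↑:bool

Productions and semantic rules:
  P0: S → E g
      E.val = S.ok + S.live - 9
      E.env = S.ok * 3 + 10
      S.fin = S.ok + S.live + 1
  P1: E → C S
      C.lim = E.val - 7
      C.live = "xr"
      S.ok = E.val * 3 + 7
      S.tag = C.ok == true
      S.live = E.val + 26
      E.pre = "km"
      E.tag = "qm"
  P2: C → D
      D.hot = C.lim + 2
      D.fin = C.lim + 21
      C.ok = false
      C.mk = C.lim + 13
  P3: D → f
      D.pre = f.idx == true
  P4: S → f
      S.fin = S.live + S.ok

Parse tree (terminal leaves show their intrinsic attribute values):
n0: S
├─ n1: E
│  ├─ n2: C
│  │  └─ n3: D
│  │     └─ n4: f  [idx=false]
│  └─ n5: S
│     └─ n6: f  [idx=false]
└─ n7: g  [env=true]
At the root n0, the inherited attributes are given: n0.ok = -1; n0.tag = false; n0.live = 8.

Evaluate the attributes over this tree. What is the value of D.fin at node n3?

1. n0.ok = -1  [given at root]
2. n0.tag = false  [given at root]
3. n0.live = 8  [given at root]
4. n1.val = -2  [S.ok + S.live - 9]
5. n1.env = 7  [S.ok * 3 + 10]
6. n2.lim = -9  [E.val - 7]
7. n2.live = "xr"  ["xr"]
8. n3.hot = -7  [C.lim + 2]
9. n3.fin = 12  [C.lim + 21]
10. n4.idx = false  [terminal]
11. n3.pre = false  [f.idx == true]
12. n2.ok = false  [false]
13. n2.mk = 4  [C.lim + 13]
14. n5.ok = 1  [E.val * 3 + 7]
15. n5.tag = false  [C.ok == true]
16. n5.live = 24  [E.val + 26]
17. n6.idx = false  [terminal]
18. n5.fin = 25  [S.live + S.ok]
19. n1.pre = "km"  ["km"]
20. n1.tag = "qm"  ["qm"]
21. n7.env = true  [terminal]
22. n0.fin = 8  [S.ok + S.live + 1]

12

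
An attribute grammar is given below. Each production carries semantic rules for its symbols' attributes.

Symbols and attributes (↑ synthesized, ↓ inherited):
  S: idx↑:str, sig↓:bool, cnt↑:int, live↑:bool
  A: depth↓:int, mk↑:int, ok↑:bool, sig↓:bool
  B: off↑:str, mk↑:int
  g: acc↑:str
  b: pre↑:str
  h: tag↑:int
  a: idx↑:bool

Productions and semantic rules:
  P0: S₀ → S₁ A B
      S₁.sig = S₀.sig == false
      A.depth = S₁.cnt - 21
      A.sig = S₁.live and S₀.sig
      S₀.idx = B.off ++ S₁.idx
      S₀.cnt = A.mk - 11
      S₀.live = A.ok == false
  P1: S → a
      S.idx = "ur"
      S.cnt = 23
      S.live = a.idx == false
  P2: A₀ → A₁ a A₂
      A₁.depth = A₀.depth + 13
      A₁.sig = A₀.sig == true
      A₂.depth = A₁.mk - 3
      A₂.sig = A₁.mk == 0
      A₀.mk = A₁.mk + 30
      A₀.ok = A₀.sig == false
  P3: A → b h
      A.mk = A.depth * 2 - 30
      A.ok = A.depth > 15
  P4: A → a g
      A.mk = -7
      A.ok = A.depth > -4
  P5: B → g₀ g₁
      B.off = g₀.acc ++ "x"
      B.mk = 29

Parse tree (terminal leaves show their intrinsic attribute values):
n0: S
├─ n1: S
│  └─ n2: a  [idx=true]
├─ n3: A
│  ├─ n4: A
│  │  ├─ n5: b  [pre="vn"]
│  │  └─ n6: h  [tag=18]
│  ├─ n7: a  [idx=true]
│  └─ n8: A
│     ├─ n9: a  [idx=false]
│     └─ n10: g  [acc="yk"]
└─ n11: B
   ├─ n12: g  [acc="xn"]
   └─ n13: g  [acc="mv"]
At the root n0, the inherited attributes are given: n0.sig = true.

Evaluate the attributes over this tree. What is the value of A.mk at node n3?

1. n0.sig = true  [given at root]
2. n1.sig = false  [S₀.sig == false]
3. n2.idx = true  [terminal]
4. n1.idx = "ur"  ["ur"]
5. n1.cnt = 23  [23]
6. n1.live = false  [a.idx == false]
7. n3.depth = 2  [S₁.cnt - 21]
8. n3.sig = false  [S₁.live and S₀.sig]
9. n4.depth = 15  [A₀.depth + 13]
10. n4.sig = false  [A₀.sig == true]
11. n5.pre = "vn"  [terminal]
12. n6.tag = 18  [terminal]
13. n4.mk = 0  [A.depth * 2 - 30]
14. n4.ok = false  [A.depth > 15]
15. n7.idx = true  [terminal]
16. n8.depth = -3  [A₁.mk - 3]
17. n8.sig = true  [A₁.mk == 0]
18. n9.idx = false  [terminal]
19. n10.acc = "yk"  [terminal]
20. n8.mk = -7  [-7]
21. n8.ok = true  [A.depth > -4]
22. n3.mk = 30  [A₁.mk + 30]
23. n3.ok = true  [A₀.sig == false]
24. n12.acc = "xn"  [terminal]
25. n13.acc = "mv"  [terminal]
26. n11.off = "xnx"  [g₀.acc ++ "x"]
27. n11.mk = 29  [29]
28. n0.idx = "xnxur"  [B.off ++ S₁.idx]
29. n0.cnt = 19  [A.mk - 11]
30. n0.live = false  [A.ok == false]

30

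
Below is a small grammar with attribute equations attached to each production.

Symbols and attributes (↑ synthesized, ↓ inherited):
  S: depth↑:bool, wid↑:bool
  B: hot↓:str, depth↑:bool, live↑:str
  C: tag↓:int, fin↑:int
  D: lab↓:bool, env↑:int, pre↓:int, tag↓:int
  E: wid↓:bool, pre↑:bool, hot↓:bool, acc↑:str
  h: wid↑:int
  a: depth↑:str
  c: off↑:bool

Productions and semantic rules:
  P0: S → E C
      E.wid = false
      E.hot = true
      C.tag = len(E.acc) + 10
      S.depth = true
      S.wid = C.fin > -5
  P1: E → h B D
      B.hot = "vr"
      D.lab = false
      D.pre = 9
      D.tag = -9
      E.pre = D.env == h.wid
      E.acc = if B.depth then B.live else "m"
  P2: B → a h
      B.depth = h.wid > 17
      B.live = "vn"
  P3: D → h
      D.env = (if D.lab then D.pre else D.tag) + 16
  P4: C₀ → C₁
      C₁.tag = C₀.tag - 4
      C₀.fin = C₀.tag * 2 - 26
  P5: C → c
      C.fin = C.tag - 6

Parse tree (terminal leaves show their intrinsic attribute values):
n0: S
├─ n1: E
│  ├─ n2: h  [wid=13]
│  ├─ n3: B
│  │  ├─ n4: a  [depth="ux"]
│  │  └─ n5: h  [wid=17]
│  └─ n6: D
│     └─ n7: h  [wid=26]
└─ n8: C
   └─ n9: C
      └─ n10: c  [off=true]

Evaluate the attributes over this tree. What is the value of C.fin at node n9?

1

1. n1.wid = false  [false]
2. n1.hot = true  [true]
3. n2.wid = 13  [terminal]
4. n3.hot = "vr"  ["vr"]
5. n4.depth = "ux"  [terminal]
6. n5.wid = 17  [terminal]
7. n3.depth = false  [h.wid > 17]
8. n3.live = "vn"  ["vn"]
9. n6.lab = false  [false]
10. n6.pre = 9  [9]
11. n6.tag = -9  [-9]
12. n7.wid = 26  [terminal]
13. n6.env = 7  [(if D.lab then D.pre else D.tag) + 16]
14. n1.pre = false  [D.env == h.wid]
15. n1.acc = "m"  [if B.depth then B.live else "m"]
16. n8.tag = 11  [len(E.acc) + 10]
17. n9.tag = 7  [C₀.tag - 4]
18. n10.off = true  [terminal]
19. n9.fin = 1  [C.tag - 6]
20. n8.fin = -4  [C₀.tag * 2 - 26]
21. n0.depth = true  [true]
22. n0.wid = true  [C.fin > -5]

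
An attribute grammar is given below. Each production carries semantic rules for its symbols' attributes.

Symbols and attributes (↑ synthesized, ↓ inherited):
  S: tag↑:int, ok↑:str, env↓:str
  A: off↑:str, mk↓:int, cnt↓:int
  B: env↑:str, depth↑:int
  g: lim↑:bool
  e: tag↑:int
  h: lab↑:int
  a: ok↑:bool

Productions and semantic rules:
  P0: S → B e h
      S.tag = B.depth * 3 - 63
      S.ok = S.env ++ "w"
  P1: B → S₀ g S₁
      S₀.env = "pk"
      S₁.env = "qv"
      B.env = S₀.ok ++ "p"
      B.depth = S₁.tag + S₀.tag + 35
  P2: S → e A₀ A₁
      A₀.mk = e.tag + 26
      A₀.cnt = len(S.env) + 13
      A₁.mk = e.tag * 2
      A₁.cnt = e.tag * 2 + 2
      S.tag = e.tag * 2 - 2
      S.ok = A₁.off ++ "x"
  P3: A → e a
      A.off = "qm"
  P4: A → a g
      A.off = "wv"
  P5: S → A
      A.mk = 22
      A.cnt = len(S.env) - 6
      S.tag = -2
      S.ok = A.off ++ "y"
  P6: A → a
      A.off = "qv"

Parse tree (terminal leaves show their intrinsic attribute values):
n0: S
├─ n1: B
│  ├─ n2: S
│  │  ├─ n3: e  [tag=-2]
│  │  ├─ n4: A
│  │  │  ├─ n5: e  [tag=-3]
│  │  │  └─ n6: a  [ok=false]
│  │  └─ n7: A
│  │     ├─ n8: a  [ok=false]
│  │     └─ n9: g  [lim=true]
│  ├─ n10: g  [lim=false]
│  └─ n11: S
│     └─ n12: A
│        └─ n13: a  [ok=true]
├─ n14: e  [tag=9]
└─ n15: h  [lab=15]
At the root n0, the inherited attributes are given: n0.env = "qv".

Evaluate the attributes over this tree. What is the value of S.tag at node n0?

18

1. n0.env = "qv"  [given at root]
2. n2.env = "pk"  ["pk"]
3. n3.tag = -2  [terminal]
4. n4.mk = 24  [e.tag + 26]
5. n4.cnt = 15  [len(S.env) + 13]
6. n5.tag = -3  [terminal]
7. n6.ok = false  [terminal]
8. n4.off = "qm"  ["qm"]
9. n7.mk = -4  [e.tag * 2]
10. n7.cnt = -2  [e.tag * 2 + 2]
11. n8.ok = false  [terminal]
12. n9.lim = true  [terminal]
13. n7.off = "wv"  ["wv"]
14. n2.tag = -6  [e.tag * 2 - 2]
15. n2.ok = "wvx"  [A₁.off ++ "x"]
16. n10.lim = false  [terminal]
17. n11.env = "qv"  ["qv"]
18. n12.mk = 22  [22]
19. n12.cnt = -4  [len(S.env) - 6]
20. n13.ok = true  [terminal]
21. n12.off = "qv"  ["qv"]
22. n11.tag = -2  [-2]
23. n11.ok = "qvy"  [A.off ++ "y"]
24. n1.env = "wvxp"  [S₀.ok ++ "p"]
25. n1.depth = 27  [S₁.tag + S₀.tag + 35]
26. n14.tag = 9  [terminal]
27. n15.lab = 15  [terminal]
28. n0.tag = 18  [B.depth * 3 - 63]
29. n0.ok = "qvw"  [S.env ++ "w"]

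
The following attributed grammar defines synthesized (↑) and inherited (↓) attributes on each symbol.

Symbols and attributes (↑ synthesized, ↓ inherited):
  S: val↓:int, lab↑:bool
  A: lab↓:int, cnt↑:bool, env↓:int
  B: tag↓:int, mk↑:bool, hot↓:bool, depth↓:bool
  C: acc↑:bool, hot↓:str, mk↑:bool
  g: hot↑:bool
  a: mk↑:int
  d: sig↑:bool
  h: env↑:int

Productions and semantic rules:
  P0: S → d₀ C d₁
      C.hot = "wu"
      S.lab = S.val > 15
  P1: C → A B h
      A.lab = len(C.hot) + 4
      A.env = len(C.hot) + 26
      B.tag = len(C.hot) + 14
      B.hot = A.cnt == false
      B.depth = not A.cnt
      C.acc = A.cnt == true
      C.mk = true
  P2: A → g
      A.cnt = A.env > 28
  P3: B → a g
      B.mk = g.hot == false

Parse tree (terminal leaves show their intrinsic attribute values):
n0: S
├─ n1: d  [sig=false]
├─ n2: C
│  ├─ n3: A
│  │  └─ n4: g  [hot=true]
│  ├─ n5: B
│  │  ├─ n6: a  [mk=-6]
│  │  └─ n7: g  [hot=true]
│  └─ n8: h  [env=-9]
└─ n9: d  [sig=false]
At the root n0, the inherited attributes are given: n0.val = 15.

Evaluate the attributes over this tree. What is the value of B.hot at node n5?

1. n0.val = 15  [given at root]
2. n1.sig = false  [terminal]
3. n2.hot = "wu"  ["wu"]
4. n3.lab = 6  [len(C.hot) + 4]
5. n3.env = 28  [len(C.hot) + 26]
6. n4.hot = true  [terminal]
7. n3.cnt = false  [A.env > 28]
8. n5.tag = 16  [len(C.hot) + 14]
9. n5.hot = true  [A.cnt == false]
10. n5.depth = true  [not A.cnt]
11. n6.mk = -6  [terminal]
12. n7.hot = true  [terminal]
13. n5.mk = false  [g.hot == false]
14. n8.env = -9  [terminal]
15. n2.acc = false  [A.cnt == true]
16. n2.mk = true  [true]
17. n9.sig = false  [terminal]
18. n0.lab = false  [S.val > 15]

true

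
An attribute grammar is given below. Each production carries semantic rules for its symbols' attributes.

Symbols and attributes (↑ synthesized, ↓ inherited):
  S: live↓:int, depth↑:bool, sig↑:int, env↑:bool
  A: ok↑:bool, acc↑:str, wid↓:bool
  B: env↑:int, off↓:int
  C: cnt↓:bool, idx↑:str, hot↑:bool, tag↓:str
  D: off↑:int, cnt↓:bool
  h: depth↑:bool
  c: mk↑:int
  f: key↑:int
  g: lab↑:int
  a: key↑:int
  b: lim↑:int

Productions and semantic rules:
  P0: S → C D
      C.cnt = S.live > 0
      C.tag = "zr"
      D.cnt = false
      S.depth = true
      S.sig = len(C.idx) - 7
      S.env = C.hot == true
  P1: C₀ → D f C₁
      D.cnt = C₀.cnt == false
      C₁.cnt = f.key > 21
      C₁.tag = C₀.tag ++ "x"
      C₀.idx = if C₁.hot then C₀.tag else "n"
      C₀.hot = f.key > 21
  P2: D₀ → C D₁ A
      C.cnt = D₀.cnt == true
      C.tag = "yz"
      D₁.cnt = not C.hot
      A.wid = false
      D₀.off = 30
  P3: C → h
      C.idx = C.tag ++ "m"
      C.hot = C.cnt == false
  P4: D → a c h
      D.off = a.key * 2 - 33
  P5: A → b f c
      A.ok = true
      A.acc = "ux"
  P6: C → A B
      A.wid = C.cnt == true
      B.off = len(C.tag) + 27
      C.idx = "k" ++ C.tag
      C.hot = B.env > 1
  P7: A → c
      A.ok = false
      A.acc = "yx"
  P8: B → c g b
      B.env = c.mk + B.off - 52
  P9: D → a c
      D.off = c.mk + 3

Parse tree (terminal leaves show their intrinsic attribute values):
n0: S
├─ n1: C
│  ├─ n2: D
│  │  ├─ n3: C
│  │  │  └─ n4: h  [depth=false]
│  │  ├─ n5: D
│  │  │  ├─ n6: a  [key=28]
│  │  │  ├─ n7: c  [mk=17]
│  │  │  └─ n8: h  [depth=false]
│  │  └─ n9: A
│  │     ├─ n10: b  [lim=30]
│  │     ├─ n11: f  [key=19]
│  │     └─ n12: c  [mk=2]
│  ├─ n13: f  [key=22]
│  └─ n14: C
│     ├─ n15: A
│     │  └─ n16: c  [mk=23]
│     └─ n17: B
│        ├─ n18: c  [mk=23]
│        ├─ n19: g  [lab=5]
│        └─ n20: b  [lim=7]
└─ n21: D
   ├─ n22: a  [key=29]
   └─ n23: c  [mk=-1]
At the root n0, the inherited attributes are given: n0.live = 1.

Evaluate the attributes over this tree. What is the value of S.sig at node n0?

-6

1. n0.live = 1  [given at root]
2. n1.cnt = true  [S.live > 0]
3. n1.tag = "zr"  ["zr"]
4. n2.cnt = false  [C₀.cnt == false]
5. n3.cnt = false  [D₀.cnt == true]
6. n3.tag = "yz"  ["yz"]
7. n4.depth = false  [terminal]
8. n3.idx = "yzm"  [C.tag ++ "m"]
9. n3.hot = true  [C.cnt == false]
10. n5.cnt = false  [not C.hot]
11. n6.key = 28  [terminal]
12. n7.mk = 17  [terminal]
13. n8.depth = false  [terminal]
14. n5.off = 23  [a.key * 2 - 33]
15. n9.wid = false  [false]
16. n10.lim = 30  [terminal]
17. n11.key = 19  [terminal]
18. n12.mk = 2  [terminal]
19. n9.ok = true  [true]
20. n9.acc = "ux"  ["ux"]
21. n2.off = 30  [30]
22. n13.key = 22  [terminal]
23. n14.cnt = true  [f.key > 21]
24. n14.tag = "zrx"  [C₀.tag ++ "x"]
25. n15.wid = true  [C.cnt == true]
26. n16.mk = 23  [terminal]
27. n15.ok = false  [false]
28. n15.acc = "yx"  ["yx"]
29. n17.off = 30  [len(C.tag) + 27]
30. n18.mk = 23  [terminal]
31. n19.lab = 5  [terminal]
32. n20.lim = 7  [terminal]
33. n17.env = 1  [c.mk + B.off - 52]
34. n14.idx = "kzrx"  ["k" ++ C.tag]
35. n14.hot = false  [B.env > 1]
36. n1.idx = "n"  [if C₁.hot then C₀.tag else "n"]
37. n1.hot = true  [f.key > 21]
38. n21.cnt = false  [false]
39. n22.key = 29  [terminal]
40. n23.mk = -1  [terminal]
41. n21.off = 2  [c.mk + 3]
42. n0.depth = true  [true]
43. n0.sig = -6  [len(C.idx) - 7]
44. n0.env = true  [C.hot == true]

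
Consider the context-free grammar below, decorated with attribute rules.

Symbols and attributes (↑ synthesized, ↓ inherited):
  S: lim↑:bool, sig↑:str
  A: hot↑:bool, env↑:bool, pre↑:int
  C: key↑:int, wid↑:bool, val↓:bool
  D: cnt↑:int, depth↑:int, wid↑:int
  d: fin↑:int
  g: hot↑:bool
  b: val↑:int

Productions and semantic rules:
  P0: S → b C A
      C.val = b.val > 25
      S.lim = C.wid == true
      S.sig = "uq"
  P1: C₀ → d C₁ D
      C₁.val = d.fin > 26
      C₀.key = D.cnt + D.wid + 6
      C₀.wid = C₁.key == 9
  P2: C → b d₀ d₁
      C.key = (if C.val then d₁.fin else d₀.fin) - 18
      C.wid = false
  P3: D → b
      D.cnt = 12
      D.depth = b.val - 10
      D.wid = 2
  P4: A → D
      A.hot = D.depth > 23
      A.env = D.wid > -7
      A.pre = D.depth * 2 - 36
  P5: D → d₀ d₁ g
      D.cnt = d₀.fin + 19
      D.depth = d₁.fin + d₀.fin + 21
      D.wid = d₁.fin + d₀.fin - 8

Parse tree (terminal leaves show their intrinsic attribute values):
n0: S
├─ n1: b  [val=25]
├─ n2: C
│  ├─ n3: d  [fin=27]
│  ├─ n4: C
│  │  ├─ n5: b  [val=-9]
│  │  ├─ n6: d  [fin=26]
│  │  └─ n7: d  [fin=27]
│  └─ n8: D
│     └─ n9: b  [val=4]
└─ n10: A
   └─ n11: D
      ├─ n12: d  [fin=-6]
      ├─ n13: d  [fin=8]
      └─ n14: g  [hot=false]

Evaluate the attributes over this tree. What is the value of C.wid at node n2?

1. n1.val = 25  [terminal]
2. n2.val = false  [b.val > 25]
3. n3.fin = 27  [terminal]
4. n4.val = true  [d.fin > 26]
5. n5.val = -9  [terminal]
6. n6.fin = 26  [terminal]
7. n7.fin = 27  [terminal]
8. n4.key = 9  [(if C.val then d₁.fin else d₀.fin) - 18]
9. n4.wid = false  [false]
10. n9.val = 4  [terminal]
11. n8.cnt = 12  [12]
12. n8.depth = -6  [b.val - 10]
13. n8.wid = 2  [2]
14. n2.key = 20  [D.cnt + D.wid + 6]
15. n2.wid = true  [C₁.key == 9]
16. n12.fin = -6  [terminal]
17. n13.fin = 8  [terminal]
18. n14.hot = false  [terminal]
19. n11.cnt = 13  [d₀.fin + 19]
20. n11.depth = 23  [d₁.fin + d₀.fin + 21]
21. n11.wid = -6  [d₁.fin + d₀.fin - 8]
22. n10.hot = false  [D.depth > 23]
23. n10.env = true  [D.wid > -7]
24. n10.pre = 10  [D.depth * 2 - 36]
25. n0.lim = true  [C.wid == true]
26. n0.sig = "uq"  ["uq"]

true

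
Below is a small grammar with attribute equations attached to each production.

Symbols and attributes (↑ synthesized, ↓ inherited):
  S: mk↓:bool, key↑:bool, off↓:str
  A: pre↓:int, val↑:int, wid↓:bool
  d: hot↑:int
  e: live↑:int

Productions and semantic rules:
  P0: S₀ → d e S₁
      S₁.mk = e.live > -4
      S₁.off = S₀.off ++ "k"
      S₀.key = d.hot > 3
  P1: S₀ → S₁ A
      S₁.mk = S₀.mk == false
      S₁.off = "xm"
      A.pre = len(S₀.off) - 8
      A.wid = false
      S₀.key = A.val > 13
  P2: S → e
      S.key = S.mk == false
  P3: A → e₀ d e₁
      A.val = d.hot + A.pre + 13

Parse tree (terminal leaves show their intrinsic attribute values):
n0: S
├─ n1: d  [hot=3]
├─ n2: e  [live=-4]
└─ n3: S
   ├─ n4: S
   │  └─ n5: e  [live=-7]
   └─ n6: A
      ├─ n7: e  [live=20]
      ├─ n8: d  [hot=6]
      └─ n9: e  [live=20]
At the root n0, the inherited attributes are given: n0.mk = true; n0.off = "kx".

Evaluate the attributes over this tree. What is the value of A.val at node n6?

14

1. n0.mk = true  [given at root]
2. n0.off = "kx"  [given at root]
3. n1.hot = 3  [terminal]
4. n2.live = -4  [terminal]
5. n3.mk = false  [e.live > -4]
6. n3.off = "kxk"  [S₀.off ++ "k"]
7. n4.mk = true  [S₀.mk == false]
8. n4.off = "xm"  ["xm"]
9. n5.live = -7  [terminal]
10. n4.key = false  [S.mk == false]
11. n6.pre = -5  [len(S₀.off) - 8]
12. n6.wid = false  [false]
13. n7.live = 20  [terminal]
14. n8.hot = 6  [terminal]
15. n9.live = 20  [terminal]
16. n6.val = 14  [d.hot + A.pre + 13]
17. n3.key = true  [A.val > 13]
18. n0.key = false  [d.hot > 3]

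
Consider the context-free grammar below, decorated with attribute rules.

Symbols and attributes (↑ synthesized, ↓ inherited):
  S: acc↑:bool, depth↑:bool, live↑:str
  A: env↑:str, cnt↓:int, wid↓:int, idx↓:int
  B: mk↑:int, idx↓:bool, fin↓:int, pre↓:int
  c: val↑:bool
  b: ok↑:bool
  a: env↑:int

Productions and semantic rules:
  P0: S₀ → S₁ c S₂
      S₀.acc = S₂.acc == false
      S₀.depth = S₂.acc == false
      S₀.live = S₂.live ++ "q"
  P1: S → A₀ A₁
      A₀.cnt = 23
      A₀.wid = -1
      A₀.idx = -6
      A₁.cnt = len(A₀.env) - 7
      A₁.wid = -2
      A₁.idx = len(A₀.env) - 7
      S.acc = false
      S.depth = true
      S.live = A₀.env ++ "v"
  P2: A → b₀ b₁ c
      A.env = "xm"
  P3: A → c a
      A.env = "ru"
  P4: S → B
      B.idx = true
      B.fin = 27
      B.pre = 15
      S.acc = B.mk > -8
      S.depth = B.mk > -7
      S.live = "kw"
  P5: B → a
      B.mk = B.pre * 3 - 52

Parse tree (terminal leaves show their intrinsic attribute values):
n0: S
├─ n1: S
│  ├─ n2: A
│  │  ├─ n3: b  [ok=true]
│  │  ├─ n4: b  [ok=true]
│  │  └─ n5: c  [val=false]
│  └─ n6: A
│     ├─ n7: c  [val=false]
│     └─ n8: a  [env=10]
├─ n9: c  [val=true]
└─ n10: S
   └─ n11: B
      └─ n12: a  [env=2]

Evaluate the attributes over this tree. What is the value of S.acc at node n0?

false

1. n2.cnt = 23  [23]
2. n2.wid = -1  [-1]
3. n2.idx = -6  [-6]
4. n3.ok = true  [terminal]
5. n4.ok = true  [terminal]
6. n5.val = false  [terminal]
7. n2.env = "xm"  ["xm"]
8. n6.cnt = -5  [len(A₀.env) - 7]
9. n6.wid = -2  [-2]
10. n6.idx = -5  [len(A₀.env) - 7]
11. n7.val = false  [terminal]
12. n8.env = 10  [terminal]
13. n6.env = "ru"  ["ru"]
14. n1.acc = false  [false]
15. n1.depth = true  [true]
16. n1.live = "xmv"  [A₀.env ++ "v"]
17. n9.val = true  [terminal]
18. n11.idx = true  [true]
19. n11.fin = 27  [27]
20. n11.pre = 15  [15]
21. n12.env = 2  [terminal]
22. n11.mk = -7  [B.pre * 3 - 52]
23. n10.acc = true  [B.mk > -8]
24. n10.depth = false  [B.mk > -7]
25. n10.live = "kw"  ["kw"]
26. n0.acc = false  [S₂.acc == false]
27. n0.depth = false  [S₂.acc == false]
28. n0.live = "kwq"  [S₂.live ++ "q"]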